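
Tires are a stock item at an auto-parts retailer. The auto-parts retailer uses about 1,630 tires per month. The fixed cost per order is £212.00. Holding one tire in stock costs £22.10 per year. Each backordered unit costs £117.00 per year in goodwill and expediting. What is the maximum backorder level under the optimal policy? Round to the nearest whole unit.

S* ≈ 106 tires

Annual demand D = 1,630 × 12 = 19,560.
With planned backorders, Q* = √(2DS/H) · √((H+B)/B).
√(2DS/H) = √(2 × 19,560 × 212 / 22.1) = 612.592.
√((H+B)/B) = √((22.1+117)/117) = 1.0904.
Q* ≈ 667.947.
S* = Q* · H/(H+B) = 667.947 × 22.1/139.1 ≈ 106.122.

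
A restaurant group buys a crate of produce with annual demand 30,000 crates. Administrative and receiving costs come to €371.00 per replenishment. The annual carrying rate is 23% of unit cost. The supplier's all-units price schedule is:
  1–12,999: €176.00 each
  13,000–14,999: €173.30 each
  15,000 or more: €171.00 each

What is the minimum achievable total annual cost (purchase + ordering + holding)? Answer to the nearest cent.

TC* ≈ €5,310,018.07

Holding cost per unit per year at price C is H = 0.23·C.
Evaluate total cost at each tier's feasible EOQ or, if the EOQ is below the tier, at the tier's minimum quantity.
EOQ at €176.00 = 741.6 (feasible in tier 1): TC = 30,000×€176.00 + (30,000/741.6)×371 + (741.6/2)×0.23×€176.00 = €5,310,018.07.
EOQ at €173.30 = 747.3 < 13000, so use break Q=13000: TC = 30,000×€173.30 + (30,000/13000.0)×371 + (13000.0/2)×0.23×€173.30 = €5,458,939.65.
EOQ at €171.00 = 752.3 < 15000, so use break Q=15000: TC = 30,000×€171.00 + (30,000/15000.0)×371 + (15000.0/2)×0.23×€171.00 = €5,425,717.00.
Lowest total cost among the candidates is at Q = 741.6.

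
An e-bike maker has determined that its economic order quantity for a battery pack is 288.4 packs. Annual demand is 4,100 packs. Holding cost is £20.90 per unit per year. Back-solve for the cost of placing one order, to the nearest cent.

S ≈ £211.99

Squaring Q* = √(2DS/H) gives Q*² = 2DS/H.
From Q* = √(2DS/H): S = Q*²H / (2D) = 288.4² × 20.9 / (2 × 4,100) = 211.9937.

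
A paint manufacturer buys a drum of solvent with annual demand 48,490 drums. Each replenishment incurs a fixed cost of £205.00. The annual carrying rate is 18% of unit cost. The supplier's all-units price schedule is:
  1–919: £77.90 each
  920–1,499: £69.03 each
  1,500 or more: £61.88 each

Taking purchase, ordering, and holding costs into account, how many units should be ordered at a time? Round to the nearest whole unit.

Holding cost per unit per year at price C is H = 0.18·C.
Evaluate total cost at each tier's feasible EOQ or, if the EOQ is below the tier, at the tier's minimum quantity.
Tier 1 (£77.90): EOQ = 1190.7 exceeds tier's upper bound 919, so this tier is dominated.
EOQ at £69.03 = 1264.9 (feasible in tier 2): TC = 48,490×£69.03 + (48,490/1264.9)×205 + (1264.9/2)×0.18×£69.03 = £3,362,981.83.
EOQ at £61.88 = 1336.0 < 1500, so use break Q=1500: TC = 48,490×£61.88 + (48,490/1500.0)×205 + (1500.0/2)×0.18×£61.88 = £3,015,541.97.
Lowest total cost is £3,015,541.97 at Q = 1500.0.

Q* ≈ 1,500 drums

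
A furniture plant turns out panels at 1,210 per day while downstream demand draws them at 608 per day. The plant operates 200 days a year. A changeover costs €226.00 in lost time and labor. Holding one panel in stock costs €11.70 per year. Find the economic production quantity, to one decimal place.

Q* ≈ 3,072.8 panels

Annual demand D = 608 × 200 = 121,600.
Production build-up factor (1 − d/p) = 1 − 608/1,210 = 0.4975.
Q* = √(2DS / (H(1 − d/p))) = √(2 × 121,600 × 226 / (11.7 × 0.4975)).
= √(54,963,200 / 5.821) ≈ 3072.823.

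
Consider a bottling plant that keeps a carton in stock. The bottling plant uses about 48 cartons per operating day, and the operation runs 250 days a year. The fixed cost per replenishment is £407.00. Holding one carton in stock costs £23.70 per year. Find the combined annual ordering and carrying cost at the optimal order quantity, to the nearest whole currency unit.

Annual demand D = 48 × 250 = 12,000.
Q* = √(2DS/H) = √(2 × 12,000 × 407 / 23.7) ≈ 641.99.
At the optimum the two cost components are equal, so total cost = 2·(Q*/2)H = Q*·H.
Minimum total = √(2DSH) = √(2 × 12,000 × 407 × 23.7) ≈ 15215.177.

TC* ≈ £15,215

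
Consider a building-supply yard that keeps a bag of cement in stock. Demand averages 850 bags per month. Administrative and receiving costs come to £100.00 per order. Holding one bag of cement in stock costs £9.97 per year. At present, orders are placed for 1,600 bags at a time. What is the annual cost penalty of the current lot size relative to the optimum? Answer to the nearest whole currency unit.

Extra cost ≈ £4,104 per year

Annual demand D = 850 × 12 = 10,200.
EOQ = √(2DS/H) = √(2 × 10,200 × 100 / 9.97) ≈ 452.34.
Cost at Q* = (D/Q*)S + (Q*/2)H = √(2DSH) ≈ £4,509.86.
Cost at Q = 1,600: (10,200/1,600)×100 + (1,600/2)×9.97 = £637.50 + £7,976.00 = £8,613.50.
Excess = £8,613.50 − £4,509.86 = £4,103.64.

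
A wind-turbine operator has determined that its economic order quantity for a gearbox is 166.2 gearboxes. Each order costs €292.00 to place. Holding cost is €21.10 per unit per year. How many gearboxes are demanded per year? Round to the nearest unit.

D ≈ 998 gearboxes per year

Invert the EOQ relation Q*² = 2DS/H.
From Q* = √(2DS/H): D = Q*²H / (2S) = 166.2² × 21.1 / (2 × 292) = 998.003.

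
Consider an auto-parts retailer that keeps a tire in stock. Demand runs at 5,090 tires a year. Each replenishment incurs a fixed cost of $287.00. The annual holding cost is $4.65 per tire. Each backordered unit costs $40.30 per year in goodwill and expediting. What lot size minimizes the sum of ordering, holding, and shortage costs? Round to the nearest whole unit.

Q* ≈ 837 tires

With planned backorders, Q* = √(2DS/H) · √((H+B)/B).
√(2DS/H) = √(2 × 5,090 × 287 / 4.65) = 792.663.
√((H+B)/B) = √((4.65+40.3)/40.3) = 1.0561.
Q* ≈ 837.145.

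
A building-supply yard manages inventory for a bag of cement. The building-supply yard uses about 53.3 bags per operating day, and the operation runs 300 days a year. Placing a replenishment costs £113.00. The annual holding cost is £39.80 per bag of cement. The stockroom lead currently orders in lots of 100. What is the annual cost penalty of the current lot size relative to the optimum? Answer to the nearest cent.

Extra cost ≈ £8,065.92 per year

Annual demand D = 53.3 × 300 = 15,990.
EOQ = √(2DS/H) = √(2 × 15,990 × 113 / 39.8) ≈ 301.33.
Cost at Q* = (D/Q*)S + (Q*/2)H = √(2DSH) ≈ £11,992.78.
Cost at Q = 100: (15,990/100)×113 + (100/2)×39.8 = £18,068.70 + £1,990.00 = £20,058.70.
Excess = £20,058.70 − £11,992.78 = £8,065.92.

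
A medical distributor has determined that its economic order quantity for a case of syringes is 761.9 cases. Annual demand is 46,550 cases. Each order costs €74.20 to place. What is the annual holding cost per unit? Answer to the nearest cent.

Squaring Q* = √(2DS/H) gives Q*² = 2DS/H.
From Q* = √(2DS/H): H = 2DS / Q*² = 2 × 46,550 × 74.2 / 761.9² = 11.9003.

H ≈ €11.90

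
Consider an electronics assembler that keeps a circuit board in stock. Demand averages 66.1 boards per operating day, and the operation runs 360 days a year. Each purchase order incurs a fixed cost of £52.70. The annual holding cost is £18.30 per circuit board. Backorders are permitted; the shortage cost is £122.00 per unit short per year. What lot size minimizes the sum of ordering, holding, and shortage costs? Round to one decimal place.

Annual demand D = 66.1 × 360 = 23,796.
With planned backorders, Q* = √(2DS/H) · √((H+B)/B).
√(2DS/H) = √(2 × 23,796 × 52.7 / 18.3) = 370.209.
√((H+B)/B) = √((18.3+122)/122) = 1.0724.
Q* ≈ 397.005.

Q* ≈ 397.0 boards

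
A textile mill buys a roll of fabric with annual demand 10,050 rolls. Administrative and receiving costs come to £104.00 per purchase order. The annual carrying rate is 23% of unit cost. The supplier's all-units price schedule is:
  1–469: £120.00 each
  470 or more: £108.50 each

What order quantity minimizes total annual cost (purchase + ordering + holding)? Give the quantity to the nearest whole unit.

Holding cost per unit per year at price C is H = 0.23·C.
Evaluate total cost at each tier's feasible EOQ or, if the EOQ is below the tier, at the tier's minimum quantity.
EOQ at £120.00 = 275.2 (feasible in tier 1): TC = 10,050×£120.00 + (10,050/275.2)×104 + (275.2/2)×0.23×£120.00 = £1,213,595.73.
EOQ at £108.50 = 289.4 < 470, so use break Q=470: TC = 10,050×£108.50 + (10,050/470.0)×104 + (470.0/2)×0.23×£108.50 = £1,098,513.25.
Lowest total cost is £1,098,513.25 at Q = 470.0.

Q* ≈ 470 rolls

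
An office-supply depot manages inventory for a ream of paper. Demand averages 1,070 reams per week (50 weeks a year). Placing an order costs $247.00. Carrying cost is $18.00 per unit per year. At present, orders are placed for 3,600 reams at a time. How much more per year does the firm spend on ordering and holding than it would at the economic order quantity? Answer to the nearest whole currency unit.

Extra cost ≈ $14,260 per year

Annual demand D = 1,070 × 50 = 53,500.
EOQ = √(2DS/H) = √(2 × 53,500 × 247 / 18) ≈ 1211.73.
Cost at Q* = (D/Q*)S + (Q*/2)H = √(2DSH) ≈ $21,811.05.
Cost at Q = 3,600: (53,500/3,600)×247 + (3,600/2)×18 = $3,670.69 + $32,400.00 = $36,070.69.
Excess = $36,070.69 − $21,811.05 = $14,259.64.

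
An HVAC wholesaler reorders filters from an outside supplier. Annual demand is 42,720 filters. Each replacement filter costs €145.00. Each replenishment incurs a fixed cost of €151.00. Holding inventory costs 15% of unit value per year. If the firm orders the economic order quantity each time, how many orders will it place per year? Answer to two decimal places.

Holding cost H = 0.15 × €145.00 = €21.7500 per unit per year.
EOQ = √(2DS/H) = √(2 × 42,720 × 151 / 21.75) ≈ 770.18.
Orders per year = D / Q* = 42,720 / 770.18 ≈ 55.468.

N ≈ 55.47 orders per year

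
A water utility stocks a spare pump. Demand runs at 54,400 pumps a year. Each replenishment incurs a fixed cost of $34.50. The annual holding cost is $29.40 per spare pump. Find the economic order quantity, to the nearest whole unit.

Q* ≈ 357 pumps

EOQ = √(2DS / H) = √(2 × 54,400 × 34.5 / 29.4).
= √(3,753,600 / 29.4) = √127,673.4694 ≈ 357.314.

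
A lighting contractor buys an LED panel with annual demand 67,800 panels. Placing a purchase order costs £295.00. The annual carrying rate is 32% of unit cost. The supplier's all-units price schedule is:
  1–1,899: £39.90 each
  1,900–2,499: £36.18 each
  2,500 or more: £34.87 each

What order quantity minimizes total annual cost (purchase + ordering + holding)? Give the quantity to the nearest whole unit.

Q* ≈ 2,500 panels

Holding cost per unit per year at price C is H = 0.32·C.
Candidates are each tier's EOQ (if it falls in that tier) and each price-break quantity.
EOQ at £39.90 = 1770.0 (feasible in tier 1): TC = 67,800×£39.90 + (67,800/1770.0)×295 + (1770.0/2)×0.32×£39.90 = £2,727,819.68.
EOQ at £36.18 = 1858.8 < 1900, so use break Q=1900: TC = 67,800×£36.18 + (67,800/1900.0)×295 + (1900.0/2)×0.32×£36.18 = £2,474,529.56.
EOQ at £34.87 = 1893.4 < 2500, so use break Q=2500: TC = 67,800×£34.87 + (67,800/2500.0)×295 + (2500.0/2)×0.32×£34.87 = £2,386,134.40.
Lowest total cost is £2,386,134.40 at Q = 2500.0.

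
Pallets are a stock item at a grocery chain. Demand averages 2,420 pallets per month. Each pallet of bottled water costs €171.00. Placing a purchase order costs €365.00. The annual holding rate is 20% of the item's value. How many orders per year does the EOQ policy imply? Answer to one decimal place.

N ≈ 36.9 orders per year

Annual demand D = 2,420 × 12 = 29,040.
Holding cost H = 0.20 × €171.00 = €34.2000 per unit per year.
EOQ = √(2DS/H) = √(2 × 29,040 × 365 / 34.2) ≈ 787.31.
Orders per year = D / Q* = 29,040 / 787.31 ≈ 36.885.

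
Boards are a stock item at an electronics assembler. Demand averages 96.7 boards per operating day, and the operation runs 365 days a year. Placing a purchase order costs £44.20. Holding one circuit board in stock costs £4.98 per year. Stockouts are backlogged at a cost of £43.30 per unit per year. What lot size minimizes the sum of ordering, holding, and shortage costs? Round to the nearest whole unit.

Q* ≈ 836 boards

Annual demand D = 96.7 × 365 = 35,295.5.
With planned backorders, Q* = √(2DS/H) · √((H+B)/B).
√(2DS/H) = √(2 × 35,295.5 × 44.2 / 4.98) = 791.537.
√((H+B)/B) = √((4.98+43.3)/43.3) = 1.0559.
Q* ≈ 835.816.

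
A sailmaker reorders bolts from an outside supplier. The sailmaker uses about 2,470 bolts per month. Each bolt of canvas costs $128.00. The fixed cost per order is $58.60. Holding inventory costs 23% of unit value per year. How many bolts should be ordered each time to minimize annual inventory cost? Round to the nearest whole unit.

Annual demand D = 2,470 × 12 = 29,640.
Holding cost H = 0.23 × $128.00 = $29.4400 per unit per year.
EOQ = √(2DS / H) = √(2 × 29,640 × 58.6 / 29.44).
= √(3,473,808 / 29.44) = √117,996.1957 ≈ 343.506.

Q* ≈ 344 bolts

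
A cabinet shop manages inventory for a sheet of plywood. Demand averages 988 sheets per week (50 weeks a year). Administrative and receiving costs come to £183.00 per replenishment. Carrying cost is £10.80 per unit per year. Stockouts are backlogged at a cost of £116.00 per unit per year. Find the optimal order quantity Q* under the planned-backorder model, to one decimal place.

Annual demand D = 988 × 50 = 49,400.
With planned backorders, Q* = √(2DS/H) · √((H+B)/B).
√(2DS/H) = √(2 × 49,400 × 183 / 10.8) = 1293.874.
√((H+B)/B) = √((10.8+116)/116) = 1.0455.
Q* ≈ 1352.766.

Q* ≈ 1,352.8 sheets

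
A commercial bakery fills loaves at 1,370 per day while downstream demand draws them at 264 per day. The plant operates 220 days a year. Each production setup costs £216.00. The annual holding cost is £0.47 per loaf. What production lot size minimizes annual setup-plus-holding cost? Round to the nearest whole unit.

Annual demand D = 264 × 220 = 58,080.
Production build-up factor (1 − d/p) = 1 − 264/1,370 = 0.8073.
Q* = √(2DS / (H(1 − d/p))) = √(2 × 58,080 × 216 / (0.47 × 0.8073)).
= √(25,090,560 / 0.3794) ≈ 8131.843.

Q* ≈ 8,132 loaves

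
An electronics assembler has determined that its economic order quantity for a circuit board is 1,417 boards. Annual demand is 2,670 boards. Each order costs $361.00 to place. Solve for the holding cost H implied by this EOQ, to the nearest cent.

H ≈ $0.96

Squaring Q* = √(2DS/H) gives Q*² = 2DS/H.
From Q* = √(2DS/H): H = 2DS / Q*² = 2 × 2,670 × 361 / 1,417² = 0.9601.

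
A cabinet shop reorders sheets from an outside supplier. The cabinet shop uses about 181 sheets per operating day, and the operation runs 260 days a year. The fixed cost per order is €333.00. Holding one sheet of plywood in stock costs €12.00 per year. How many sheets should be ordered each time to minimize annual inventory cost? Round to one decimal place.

Annual demand D = 181 × 260 = 47,060.
EOQ = √(2DS / H) = √(2 × 47,060 × 333 / 12).
= √(31,341,960 / 12) = √2,611,830 ≈ 1616.116.

Q* ≈ 1,616.1 sheets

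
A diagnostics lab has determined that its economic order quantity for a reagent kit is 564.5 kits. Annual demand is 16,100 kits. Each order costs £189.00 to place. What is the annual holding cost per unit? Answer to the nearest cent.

H ≈ £19.10

The basic EOQ model gives Q* = √(2DS/H); rearrange for the unknown.
From Q* = √(2DS/H): H = 2DS / Q*² = 2 × 16,100 × 189 / 564.5² = 19.0981.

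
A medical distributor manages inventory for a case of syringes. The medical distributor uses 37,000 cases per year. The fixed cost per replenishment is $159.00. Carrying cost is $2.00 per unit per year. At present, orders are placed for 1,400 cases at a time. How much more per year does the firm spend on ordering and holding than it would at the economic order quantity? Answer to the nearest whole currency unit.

Extra cost ≈ $751 per year

EOQ = √(2DS/H) = √(2 × 37,000 × 159 / 2) ≈ 2425.49.
Cost at Q* = (D/Q*)S + (Q*/2)H = √(2DSH) ≈ $4,850.98.
Cost at Q = 1,400: (37,000/1,400)×159 + (1,400/2)×2 = $4,202.14 + $1,400.00 = $5,602.14.
Excess = $5,602.14 − $4,850.98 = $751.16.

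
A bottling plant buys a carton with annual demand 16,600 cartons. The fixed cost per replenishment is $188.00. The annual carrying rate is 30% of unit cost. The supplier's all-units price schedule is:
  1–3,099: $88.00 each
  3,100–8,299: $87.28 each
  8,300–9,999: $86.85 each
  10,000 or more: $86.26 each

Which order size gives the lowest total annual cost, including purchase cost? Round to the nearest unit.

Q* ≈ 486 cartons

Holding cost per unit per year at price C is H = 0.30·C.
For each price level, check whether its EOQ is feasible; otherwise the best quantity at that price is the breakpoint.
EOQ at $88.00 = 486.2 (feasible in tier 1): TC = 16,600×$88.00 + (16,600/486.2)×188 + (486.2/2)×0.30×$88.00 = $1,473,636.60.
EOQ at $87.28 = 488.2 < 3100, so use break Q=3100: TC = 16,600×$87.28 + (16,600/3100.0)×188 + (3100.0/2)×0.30×$87.28 = $1,490,439.91.
EOQ at $86.85 = 489.4 < 8300, so use break Q=8300: TC = 16,600×$86.85 + (16,600/8300.0)×188 + (8300.0/2)×0.30×$86.85 = $1,550,214.25.
EOQ at $86.26 = 491.1 < 10000, so use break Q=10000: TC = 16,600×$86.26 + (16,600/10000.0)×188 + (10000.0/2)×0.30×$86.26 = $1,561,618.08.
Lowest total cost is $1,473,636.60 at Q = 486.2.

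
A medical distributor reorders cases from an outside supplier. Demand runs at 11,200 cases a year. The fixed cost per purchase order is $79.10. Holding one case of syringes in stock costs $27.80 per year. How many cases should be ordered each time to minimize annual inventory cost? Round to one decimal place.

Q* ≈ 252.5 cases

EOQ = √(2DS / H) = √(2 × 11,200 × 79.1 / 27.8).
= √(1,771,840 / 27.8) = √63,735.2518 ≈ 252.458.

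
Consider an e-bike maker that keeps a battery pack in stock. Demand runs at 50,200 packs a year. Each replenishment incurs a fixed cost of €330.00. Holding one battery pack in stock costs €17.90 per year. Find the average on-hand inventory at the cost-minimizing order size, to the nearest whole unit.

EOQ = √(2DS/H) = √(2 × 50,200 × 330 / 17.9) ≈ 1360.50.
Average inventory = Q*/2 ≈ 1360.50 / 2 = 680.248.

Average inventory ≈ 680 packs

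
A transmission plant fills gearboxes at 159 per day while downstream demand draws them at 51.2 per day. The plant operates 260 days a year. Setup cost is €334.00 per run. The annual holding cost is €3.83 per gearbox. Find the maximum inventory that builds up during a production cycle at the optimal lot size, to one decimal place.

I_max ≈ 1,254.6 gearboxes

Annual demand D = 51.2 × 260 = 13,312.
Production build-up factor (1 − d/p) = 1 − 51.2/159 = 0.6780.
Q* = √(2DS / (H(1 − d/p))) = √(2 × 13,312 × 334 / (3.83 × 0.6780)).
= √(8,892,416 / 2.5967) ≈ 1850.545.
Maximum inventory = Q*(1 − d/p) = 1850.545 × 0.6780 ≈ 1254.646.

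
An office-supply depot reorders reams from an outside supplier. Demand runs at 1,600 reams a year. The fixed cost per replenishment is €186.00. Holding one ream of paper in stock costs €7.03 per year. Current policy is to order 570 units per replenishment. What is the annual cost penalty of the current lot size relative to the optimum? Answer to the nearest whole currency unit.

EOQ = √(2DS/H) = √(2 × 1,600 × 186 / 7.03) ≈ 290.97.
Cost at Q* = (D/Q*)S + (Q*/2)H = √(2DSH) ≈ €2,045.55.
Cost at Q = 570: (1,600/570)×186 + (570/2)×7.03 = €522.11 + €2,003.55 = €2,525.66.
Excess = €2,525.66 − €2,045.55 = €480.11.

Extra cost ≈ €480 per year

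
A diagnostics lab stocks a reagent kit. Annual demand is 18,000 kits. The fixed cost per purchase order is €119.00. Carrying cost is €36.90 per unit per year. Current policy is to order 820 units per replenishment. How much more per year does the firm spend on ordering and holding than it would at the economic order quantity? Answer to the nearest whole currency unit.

EOQ = √(2DS/H) = √(2 × 18,000 × 119 / 36.9) ≈ 340.73.
Cost at Q* = (D/Q*)S + (Q*/2)H = √(2DSH) ≈ €12,572.97.
Cost at Q = 820: (18,000/820)×119 + (820/2)×36.9 = €2,612.20 + €15,129.00 = €17,741.20.
Excess = €17,741.20 − €12,572.97 = €5,168.22.

Extra cost ≈ €5,168 per year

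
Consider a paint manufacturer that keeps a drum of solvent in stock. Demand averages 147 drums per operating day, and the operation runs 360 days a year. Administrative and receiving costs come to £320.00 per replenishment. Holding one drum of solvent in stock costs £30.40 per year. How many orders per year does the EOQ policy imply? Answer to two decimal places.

N ≈ 50.14 orders per year

Annual demand D = 147 × 360 = 52,920.
The optimal lot size = √(2DS/H) = √(2 × 52,920 × 320 / 30.4) ≈ 1055.51.
Orders per year = D / Q* = 52,920 / 1055.51 ≈ 50.137.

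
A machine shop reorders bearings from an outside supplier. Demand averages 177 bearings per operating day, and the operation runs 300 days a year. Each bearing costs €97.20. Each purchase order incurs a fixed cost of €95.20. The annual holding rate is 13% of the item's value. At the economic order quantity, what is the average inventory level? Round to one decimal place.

Annual demand D = 177 × 300 = 53,100.
Holding cost H = 0.13 × €97.20 = €12.6360 per unit per year.
The optimal lot size = √(2DS/H) = √(2 × 53,100 × 95.2 / 12.636) ≈ 894.49.
Average inventory = Q*/2 ≈ 894.49 / 2 = 447.245.

Average inventory ≈ 447.2 bearings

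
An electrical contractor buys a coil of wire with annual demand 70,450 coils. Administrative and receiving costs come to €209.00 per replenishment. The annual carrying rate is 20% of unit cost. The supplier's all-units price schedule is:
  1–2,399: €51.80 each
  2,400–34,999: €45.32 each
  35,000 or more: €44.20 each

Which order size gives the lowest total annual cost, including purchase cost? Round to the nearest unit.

Holding cost per unit per year at price C is H = 0.20·C.
Candidates are each tier's EOQ (if it falls in that tier) and each price-break quantity.
EOQ at €51.80 = 1686.0 (feasible in tier 1): TC = 70,450×€51.80 + (70,450/1686.0)×209 + (1686.0/2)×0.20×€51.80 = €3,666,776.61.
EOQ at €45.32 = 1802.5 < 2400, so use break Q=2400: TC = 70,450×€45.32 + (70,450/2400.0)×209 + (2400.0/2)×0.20×€45.32 = €3,209,805.82.
EOQ at €44.20 = 1825.2 < 35000, so use break Q=35000: TC = 70,450×€44.20 + (70,450/35000.0)×209 + (35000.0/2)×0.20×€44.20 = €3,269,010.69.
Lowest total cost is €3,209,805.82 at Q = 2400.0.

Q* ≈ 2,400 coils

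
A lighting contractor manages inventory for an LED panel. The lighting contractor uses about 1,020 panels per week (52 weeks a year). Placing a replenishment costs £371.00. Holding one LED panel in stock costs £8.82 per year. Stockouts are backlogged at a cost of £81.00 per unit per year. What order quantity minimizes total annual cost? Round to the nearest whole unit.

Q* ≈ 2,224 panels

Annual demand D = 1,020 × 52 = 53,040.
With planned backorders, Q* = √(2DS/H) · √((H+B)/B).
√(2DS/H) = √(2 × 53,040 × 371 / 8.82) = 2112.367.
√((H+B)/B) = √((8.82+81)/81) = 1.0530.
Q* ≈ 2224.403.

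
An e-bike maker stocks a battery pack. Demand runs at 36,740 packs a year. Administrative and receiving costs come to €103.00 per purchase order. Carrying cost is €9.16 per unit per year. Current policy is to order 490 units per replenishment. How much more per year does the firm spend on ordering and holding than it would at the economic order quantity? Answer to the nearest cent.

EOQ = √(2DS/H) = √(2 × 36,740 × 103 / 9.16) ≈ 908.98.
Cost at Q* = (D/Q*)S + (Q*/2)H = √(2DSH) ≈ €8,326.28.
Cost at Q = 490: (36,740/490)×103 + (490/2)×9.16 = €7,722.90 + €2,244.20 = €9,967.10.
Excess = €9,967.10 − €8,326.28 = €1,640.82.

Extra cost ≈ €1,640.82 per year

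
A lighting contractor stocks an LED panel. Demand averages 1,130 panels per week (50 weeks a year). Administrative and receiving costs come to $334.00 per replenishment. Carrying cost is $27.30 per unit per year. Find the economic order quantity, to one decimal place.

Q* ≈ 1,175.8 panels

Annual demand D = 1,130 × 50 = 56,500.
EOQ = √(2DS / H) = √(2 × 56,500 × 334 / 27.3).
= √(37,742,000 / 27.3) = √1,382,490.8425 ≈ 1175.794.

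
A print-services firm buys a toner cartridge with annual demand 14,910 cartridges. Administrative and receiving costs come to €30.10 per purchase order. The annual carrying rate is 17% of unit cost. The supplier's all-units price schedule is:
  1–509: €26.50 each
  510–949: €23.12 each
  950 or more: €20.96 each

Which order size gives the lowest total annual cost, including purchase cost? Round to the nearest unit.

Holding cost per unit per year at price C is H = 0.17·C.
Candidates are each tier's EOQ (if it falls in that tier) and each price-break quantity.
EOQ at €26.50 = 446.4 (feasible in tier 1): TC = 14,910×€26.50 + (14,910/446.4)×30.1 + (446.4/2)×0.17×€26.50 = €397,125.87.
EOQ at €23.12 = 477.9 < 510, so use break Q=510: TC = 14,910×€23.12 + (14,910/510.0)×30.1 + (510.0/2)×0.17×€23.12 = €346,601.43.
EOQ at €20.96 = 501.9 < 950, so use break Q=950: TC = 14,910×€20.96 + (14,910/950.0)×30.1 + (950.0/2)×0.17×€20.96 = €314,678.53.
Lowest total cost is €314,678.53 at Q = 950.0.

Q* ≈ 950 cartridges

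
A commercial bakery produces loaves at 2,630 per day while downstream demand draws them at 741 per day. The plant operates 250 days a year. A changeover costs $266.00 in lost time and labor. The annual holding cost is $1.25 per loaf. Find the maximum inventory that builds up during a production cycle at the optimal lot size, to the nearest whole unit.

I_max ≈ 7,525 loaves

Annual demand D = 741 × 250 = 185,250.
Production build-up factor (1 − d/p) = 1 − 741/2,630 = 0.7183.
Q* = √(2DS / (H(1 − d/p))) = √(2 × 185,250 × 266 / (1.25 × 0.7183)).
= √(98,553,000 / 0.8978) ≈ 10477.117.
Maximum inventory = Q*(1 − d/p) = 10477.117 × 0.7183 ≈ 7525.200.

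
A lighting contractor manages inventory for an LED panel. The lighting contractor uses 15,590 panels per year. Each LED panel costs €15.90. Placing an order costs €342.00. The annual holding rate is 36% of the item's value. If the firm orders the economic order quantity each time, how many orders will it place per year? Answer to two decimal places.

N ≈ 11.42 orders per year

Holding cost H = 0.36 × €15.90 = €5.7240 per unit per year.
Q* = √(2DS/H) = √(2 × 15,590 × 342 / 5.724) ≈ 1364.90.
Orders per year = D / Q* = 15,590 / 1364.90 ≈ 11.422.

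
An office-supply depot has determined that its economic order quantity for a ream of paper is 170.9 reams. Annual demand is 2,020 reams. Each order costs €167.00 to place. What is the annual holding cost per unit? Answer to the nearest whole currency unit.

The basic EOQ model gives Q* = √(2DS/H); rearrange for the unknown.
From Q* = √(2DS/H): H = 2DS / Q*² = 2 × 2,020 × 167 / 170.9² = 23.1001.

H ≈ €23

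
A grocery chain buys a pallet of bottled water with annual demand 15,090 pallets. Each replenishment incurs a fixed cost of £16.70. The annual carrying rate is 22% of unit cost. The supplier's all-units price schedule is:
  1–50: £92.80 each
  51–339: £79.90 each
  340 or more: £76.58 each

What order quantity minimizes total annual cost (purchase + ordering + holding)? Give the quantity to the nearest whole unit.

Q* ≈ 340 pallets

Holding cost per unit per year at price C is H = 0.22·C.
Evaluate total cost at each tier's feasible EOQ or, if the EOQ is below the tier, at the tier's minimum quantity.
Tier 1 (£92.80): EOQ = 157.1 exceeds tier's upper bound 50, so this tier is dominated.
EOQ at £79.90 = 169.3 (feasible in tier 2): TC = 15,090×£79.90 + (15,090/169.3)×16.7 + (169.3/2)×0.22×£79.90 = £1,208,667.48.
EOQ at £76.58 = 173.0 < 340, so use break Q=340: TC = 15,090×£76.58 + (15,090/340.0)×16.7 + (340.0/2)×0.22×£76.58 = £1,159,197.48.
Lowest total cost is £1,159,197.48 at Q = 340.0.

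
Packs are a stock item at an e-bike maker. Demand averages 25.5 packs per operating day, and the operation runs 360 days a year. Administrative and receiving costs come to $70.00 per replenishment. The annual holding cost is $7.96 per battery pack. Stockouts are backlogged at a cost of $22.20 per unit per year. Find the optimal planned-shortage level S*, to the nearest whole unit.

Annual demand D = 25.5 × 360 = 9,180.
With planned backorders, Q* = √(2DS/H) · √((H+B)/B).
√(2DS/H) = √(2 × 9,180 × 70 / 7.96) = 401.817.
√((H+B)/B) = √((7.96+22.2)/22.2) = 1.1656.
Q* ≈ 468.347.
S* = Q* · H/(H+B) = 468.347 × 7.96/30.16 ≈ 123.609.

S* ≈ 124 packs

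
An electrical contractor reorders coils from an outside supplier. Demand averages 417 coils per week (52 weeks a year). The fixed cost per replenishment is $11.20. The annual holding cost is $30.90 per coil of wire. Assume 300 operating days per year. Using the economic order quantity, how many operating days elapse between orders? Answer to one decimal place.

Annual demand D = 417 × 52 = 21,684.
EOQ = √(2DS/H) = √(2 × 21,684 × 11.2 / 30.9) ≈ 125.38.
Cycle time = Q*/D × 300 = 125.38 / 21,684 × 300 ≈ 1.735 days.

T ≈ 1.7 days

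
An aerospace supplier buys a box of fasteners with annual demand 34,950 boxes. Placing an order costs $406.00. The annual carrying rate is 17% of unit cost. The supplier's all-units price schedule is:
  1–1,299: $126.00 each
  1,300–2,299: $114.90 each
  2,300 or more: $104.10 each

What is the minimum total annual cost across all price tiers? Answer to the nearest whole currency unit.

TC* ≈ $3,664,816

Holding cost per unit per year at price C is H = 0.17·C.
Candidates are each tier's EOQ (if it falls in that tier) and each price-break quantity.
EOQ at $126.00 = 1151.0 (feasible in tier 1): TC = 34,950×$126.00 + (34,950/1151.0)×406 + (1151.0/2)×0.17×$126.00 = $4,428,355.36.
EOQ at $114.90 = 1205.4 < 1300, so use break Q=1300: TC = 34,950×$114.90 + (34,950/1300.0)×406 + (1300.0/2)×0.17×$114.90 = $4,039,366.60.
EOQ at $104.10 = 1266.3 < 2300, so use break Q=2300: TC = 34,950×$104.10 + (34,950/2300.0)×406 + (2300.0/2)×0.17×$104.10 = $3,664,815.98.
Lowest total cost among the candidates is at Q = 2300.0.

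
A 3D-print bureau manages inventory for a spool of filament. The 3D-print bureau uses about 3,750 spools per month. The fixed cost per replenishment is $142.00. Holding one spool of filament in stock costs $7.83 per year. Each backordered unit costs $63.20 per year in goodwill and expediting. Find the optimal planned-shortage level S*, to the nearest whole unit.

Annual demand D = 3,750 × 12 = 45,000.
With planned backorders, Q* = √(2DS/H) · √((H+B)/B).
√(2DS/H) = √(2 × 45,000 × 142 / 7.83) = 1277.570.
√((H+B)/B) = √((7.83+63.2)/63.2) = 1.0601.
Q* ≈ 1354.400.
S* = Q* · H/(H+B) = 1354.400 × 7.83/71.03 ≈ 149.302.

S* ≈ 149 spools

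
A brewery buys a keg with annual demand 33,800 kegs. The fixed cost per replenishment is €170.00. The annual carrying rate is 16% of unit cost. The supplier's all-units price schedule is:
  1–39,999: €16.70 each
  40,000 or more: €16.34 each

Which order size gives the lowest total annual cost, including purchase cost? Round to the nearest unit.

Holding cost per unit per year at price C is H = 0.16·C.
For each price level, check whether its EOQ is feasible; otherwise the best quantity at that price is the breakpoint.
EOQ at €16.70 = 2073.9 (feasible in tier 1): TC = 33,800×€16.70 + (33,800/2073.9)×170 + (2073.9/2)×0.16×€16.70 = €570,001.36.
EOQ at €16.34 = 2096.6 < 40000, so use break Q=40000: TC = 33,800×€16.34 + (33,800/40000.0)×170 + (40000.0/2)×0.16×€16.34 = €604,723.65.
Lowest total cost is €570,001.36 at Q = 2073.9.

Q* ≈ 2,074 kegs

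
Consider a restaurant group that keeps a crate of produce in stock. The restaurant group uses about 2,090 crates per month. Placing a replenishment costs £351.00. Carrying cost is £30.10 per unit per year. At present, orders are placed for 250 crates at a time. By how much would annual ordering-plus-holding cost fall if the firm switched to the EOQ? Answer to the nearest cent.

Extra cost ≈ £15,954.28 per year

Annual demand D = 2,090 × 12 = 25,080.
EOQ = √(2DS/H) = √(2 × 25,080 × 351 / 30.1) ≈ 764.80.
Cost at Q* = (D/Q*)S + (Q*/2)H = √(2DSH) ≈ £23,020.54.
Cost at Q = 250: (25,080/250)×351 + (250/2)×30.1 = £35,212.32 + £3,762.50 = £38,974.82.
Excess = £38,974.82 − £23,020.54 = £15,954.28.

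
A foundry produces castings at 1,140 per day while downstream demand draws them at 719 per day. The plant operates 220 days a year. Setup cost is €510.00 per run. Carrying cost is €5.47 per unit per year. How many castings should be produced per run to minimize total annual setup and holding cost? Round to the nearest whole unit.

Q* ≈ 8,937 castings

Annual demand D = 719 × 220 = 158,180.
Production build-up factor (1 − d/p) = 1 − 719/1,140 = 0.3693.
Q* = √(2DS / (H(1 − d/p))) = √(2 × 158,180 × 510 / (5.47 × 0.3693)).
= √(161,343,600 / 2.0201) ≈ 8937.038.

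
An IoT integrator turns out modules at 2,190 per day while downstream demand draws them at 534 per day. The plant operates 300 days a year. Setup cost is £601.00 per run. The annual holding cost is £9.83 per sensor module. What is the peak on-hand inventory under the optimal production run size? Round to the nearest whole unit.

Annual demand D = 534 × 300 = 160,200.
Production build-up factor (1 − d/p) = 1 − 534/2,190 = 0.7562.
Q* = √(2DS / (H(1 − d/p))) = √(2 × 160,200 × 601 / (9.83 × 0.7562)).
= √(192,560,400 / 7.4331) ≈ 5089.775.
Maximum inventory = Q*(1 − d/p) = 5089.775 × 0.7562 ≈ 3848.707.

I_max ≈ 3,849 modules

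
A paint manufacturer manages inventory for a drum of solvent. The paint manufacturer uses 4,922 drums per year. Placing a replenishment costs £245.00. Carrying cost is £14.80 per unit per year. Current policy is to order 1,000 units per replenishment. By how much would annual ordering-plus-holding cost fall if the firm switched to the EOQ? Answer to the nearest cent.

Extra cost ≈ £2,631.42 per year

EOQ = √(2DS/H) = √(2 × 4,922 × 245 / 14.8) ≈ 403.68.
Cost at Q* = (D/Q*)S + (Q*/2)H = √(2DSH) ≈ £5,974.47.
Cost at Q = 1,000: (4,922/1,000)×245 + (1,000/2)×14.8 = £1,205.89 + £7,400.00 = £8,605.89.
Excess = £8,605.89 − £5,974.47 = £2,631.42.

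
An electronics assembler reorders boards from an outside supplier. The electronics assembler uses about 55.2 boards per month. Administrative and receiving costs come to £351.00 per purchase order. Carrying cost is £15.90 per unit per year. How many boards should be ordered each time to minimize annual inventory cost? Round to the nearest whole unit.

Q* ≈ 171 boards

Annual demand D = 55.2 × 12 = 662.4.
EOQ = √(2DS / H) = √(2 × 662.4 × 351 / 15.9).
= √(465,004.8 / 15.9) = √29,245.5849 ≈ 171.013.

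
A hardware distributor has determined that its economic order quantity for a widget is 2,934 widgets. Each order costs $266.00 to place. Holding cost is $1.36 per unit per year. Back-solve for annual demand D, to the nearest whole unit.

D ≈ 22,006 widgets per year

Squaring Q* = √(2DS/H) gives Q*² = 2DS/H.
From Q* = √(2DS/H): D = Q*²H / (2S) = 2,934² × 1.36 / (2 × 266) = 22006.324.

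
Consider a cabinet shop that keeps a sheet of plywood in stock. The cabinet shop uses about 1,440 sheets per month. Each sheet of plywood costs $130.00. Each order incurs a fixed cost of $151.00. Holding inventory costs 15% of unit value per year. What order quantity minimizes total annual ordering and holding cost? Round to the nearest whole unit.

Q* ≈ 517 sheets

Annual demand D = 1,440 × 12 = 17,280.
Holding cost H = 0.15 × $130.00 = $19.5000 per unit per year.
EOQ = √(2DS / H) = √(2 × 17,280 × 151 / 19.5).
= √(5,218,560 / 19.5) = √267,618.4615 ≈ 517.319.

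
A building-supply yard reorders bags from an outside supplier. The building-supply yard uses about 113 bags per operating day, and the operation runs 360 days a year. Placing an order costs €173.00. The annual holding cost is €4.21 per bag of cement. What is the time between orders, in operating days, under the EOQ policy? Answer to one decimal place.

Annual demand D = 113 × 360 = 40,680.
The optimal lot size = √(2DS/H) = √(2 × 40,680 × 173 / 4.21) ≈ 1828.47.
Cycle time = Q*/D × 360 = 1828.47 / 40,680 × 360 ≈ 16.181 days.

T ≈ 16.2 days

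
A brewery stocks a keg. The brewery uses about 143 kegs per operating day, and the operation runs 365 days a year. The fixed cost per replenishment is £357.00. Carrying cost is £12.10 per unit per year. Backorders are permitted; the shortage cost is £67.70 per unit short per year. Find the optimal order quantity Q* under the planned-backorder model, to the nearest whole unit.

Annual demand D = 143 × 365 = 52,195.
With planned backorders, Q* = √(2DS/H) · √((H+B)/B).
√(2DS/H) = √(2 × 52,195 × 357 / 12.1) = 1754.975.
√((H+B)/B) = √((12.1+67.7)/67.7) = 1.0857.
Q* ≈ 1905.364.

Q* ≈ 1,905 kegs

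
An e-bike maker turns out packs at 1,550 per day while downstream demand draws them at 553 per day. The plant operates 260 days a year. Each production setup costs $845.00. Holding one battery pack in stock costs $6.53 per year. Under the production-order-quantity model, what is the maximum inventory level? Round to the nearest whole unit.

Annual demand D = 553 × 260 = 143,780.
Production build-up factor (1 − d/p) = 1 − 553/1,550 = 0.6432.
Q* = √(2DS / (H(1 − d/p))) = √(2 × 143,780 × 845 / (6.53 × 0.6432)).
= √(242,988,200 / 4.2003) ≈ 7605.964.
Maximum inventory = Q*(1 − d/p) = 7605.964 × 0.6432 ≈ 4892.352.

I_max ≈ 4,892 packs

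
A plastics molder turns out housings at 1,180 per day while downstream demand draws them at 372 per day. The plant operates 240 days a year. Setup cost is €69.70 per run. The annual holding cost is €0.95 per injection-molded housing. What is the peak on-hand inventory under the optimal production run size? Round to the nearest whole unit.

I_max ≈ 2,995 housings

Annual demand D = 372 × 240 = 89,280.
Production build-up factor (1 − d/p) = 1 − 372/1,180 = 0.6847.
Q* = √(2DS / (H(1 − d/p))) = √(2 × 89,280 × 69.7 / (0.95 × 0.6847)).
= √(12,445,632 / 0.6505) ≈ 4374.032.
Maximum inventory = Q*(1 − d/p) = 4374.032 × 0.6847 ≈ 2995.100.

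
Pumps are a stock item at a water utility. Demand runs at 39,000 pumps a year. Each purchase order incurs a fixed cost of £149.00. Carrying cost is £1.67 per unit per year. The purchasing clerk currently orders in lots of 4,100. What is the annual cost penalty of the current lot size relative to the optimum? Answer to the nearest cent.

EOQ = √(2DS/H) = √(2 × 39,000 × 149 / 1.67) ≈ 2638.05.
Cost at Q* = (D/Q*)S + (Q*/2)H = √(2DSH) ≈ £4,405.54.
Cost at Q = 4,100: (39,000/4,100)×149 + (4,100/2)×1.67 = £1,417.32 + £3,423.50 = £4,840.82.
Excess = £4,840.82 − £4,405.54 = £435.28.

Extra cost ≈ £435.28 per year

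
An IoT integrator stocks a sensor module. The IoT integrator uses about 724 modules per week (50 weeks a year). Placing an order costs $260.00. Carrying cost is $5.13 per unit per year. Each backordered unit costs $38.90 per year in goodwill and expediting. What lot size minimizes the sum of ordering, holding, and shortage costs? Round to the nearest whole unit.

Annual demand D = 724 × 50 = 36,200.
With planned backorders, Q* = √(2DS/H) · √((H+B)/B).
√(2DS/H) = √(2 × 36,200 × 260 / 5.13) = 1915.567.
√((H+B)/B) = √((5.13+38.9)/38.9) = 1.0639.
Q* ≈ 2037.965.

Q* ≈ 2,038 modules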